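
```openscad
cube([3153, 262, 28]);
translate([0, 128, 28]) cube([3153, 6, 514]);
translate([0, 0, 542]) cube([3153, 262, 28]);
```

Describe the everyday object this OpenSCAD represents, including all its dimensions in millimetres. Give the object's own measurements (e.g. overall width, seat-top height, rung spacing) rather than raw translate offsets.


An I-beam lying along x, 3153 mm long. Overall section height 570 mm. Two flanges 262 mm wide (y) and 28 mm thick, one on the floor and one at the top; a web 6 mm thick runs between them, centred on the flange width.


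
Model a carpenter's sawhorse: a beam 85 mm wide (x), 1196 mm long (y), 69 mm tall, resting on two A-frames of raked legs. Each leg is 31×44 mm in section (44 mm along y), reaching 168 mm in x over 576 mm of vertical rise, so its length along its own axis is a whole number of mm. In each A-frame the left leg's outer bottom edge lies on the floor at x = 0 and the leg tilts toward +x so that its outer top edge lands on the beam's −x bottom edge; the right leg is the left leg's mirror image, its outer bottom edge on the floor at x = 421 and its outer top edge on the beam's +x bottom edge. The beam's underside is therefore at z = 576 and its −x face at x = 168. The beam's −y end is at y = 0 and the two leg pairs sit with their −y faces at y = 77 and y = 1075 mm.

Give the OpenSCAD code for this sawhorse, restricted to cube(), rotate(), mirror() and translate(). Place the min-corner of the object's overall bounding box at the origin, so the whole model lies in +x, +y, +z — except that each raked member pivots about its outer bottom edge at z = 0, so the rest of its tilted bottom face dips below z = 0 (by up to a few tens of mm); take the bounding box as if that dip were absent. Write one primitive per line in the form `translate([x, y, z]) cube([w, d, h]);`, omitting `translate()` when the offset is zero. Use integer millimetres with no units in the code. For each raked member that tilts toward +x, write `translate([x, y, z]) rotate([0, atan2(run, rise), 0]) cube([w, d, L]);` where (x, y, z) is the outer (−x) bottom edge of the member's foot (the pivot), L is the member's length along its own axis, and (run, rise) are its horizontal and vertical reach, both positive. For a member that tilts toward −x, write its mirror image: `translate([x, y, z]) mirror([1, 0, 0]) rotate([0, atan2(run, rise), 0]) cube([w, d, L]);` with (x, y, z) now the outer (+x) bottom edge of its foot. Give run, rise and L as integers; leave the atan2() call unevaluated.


// leg length = √(168² + 576²) = 600
// right-leg outer foot x = 2·168 + 85 = 421
// beam min-corner = (168, 0, 576)
translate([168, 0, 576]) cube([85, 1196, 69]);
translate([0, 77, 0]) rotate([0, atan2(168, 576), 0]) cube([31, 44, 600]);
translate([421, 77, 0]) mirror([1, 0, 0]) rotate([0, atan2(168, 576), 0]) cube([31, 44, 600]);
translate([0, 1075, 0]) rotate([0, atan2(168, 576), 0]) cube([31, 44, 600]);
translate([421, 1075, 0]) mirror([1, 0, 0]) rotate([0, atan2(168, 576), 0]) cube([31, 44, 600]);


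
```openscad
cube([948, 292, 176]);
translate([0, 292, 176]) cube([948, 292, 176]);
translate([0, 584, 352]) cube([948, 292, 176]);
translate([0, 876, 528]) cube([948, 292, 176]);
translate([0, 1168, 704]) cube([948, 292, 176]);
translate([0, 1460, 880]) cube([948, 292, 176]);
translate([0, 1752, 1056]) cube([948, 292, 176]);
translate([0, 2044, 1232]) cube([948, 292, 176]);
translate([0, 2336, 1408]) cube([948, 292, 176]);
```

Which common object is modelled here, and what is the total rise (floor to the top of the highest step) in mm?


A staircase. The total rise is 1584 mm.

9 identical blocks, each offset up and back from the previous — a staircase. Each step is 176 mm tall and there are 9 of them, so the total rise is 9 × 176 = 1584 mm.


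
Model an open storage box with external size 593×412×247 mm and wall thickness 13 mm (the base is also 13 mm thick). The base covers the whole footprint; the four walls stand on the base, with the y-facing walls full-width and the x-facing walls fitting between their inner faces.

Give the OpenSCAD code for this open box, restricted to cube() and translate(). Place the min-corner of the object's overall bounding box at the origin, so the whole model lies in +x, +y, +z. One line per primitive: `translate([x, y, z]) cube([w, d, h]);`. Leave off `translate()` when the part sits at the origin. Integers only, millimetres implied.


cube([593, 412, 13]);
translate([0, 0, 13]) cube([593, 13, 234]);
translate([0, 399, 13]) cube([593, 13, 234]);
translate([0, 13, 13]) cube([13, 386, 234]);
translate([580, 13, 13]) cube([13, 386, 234]);


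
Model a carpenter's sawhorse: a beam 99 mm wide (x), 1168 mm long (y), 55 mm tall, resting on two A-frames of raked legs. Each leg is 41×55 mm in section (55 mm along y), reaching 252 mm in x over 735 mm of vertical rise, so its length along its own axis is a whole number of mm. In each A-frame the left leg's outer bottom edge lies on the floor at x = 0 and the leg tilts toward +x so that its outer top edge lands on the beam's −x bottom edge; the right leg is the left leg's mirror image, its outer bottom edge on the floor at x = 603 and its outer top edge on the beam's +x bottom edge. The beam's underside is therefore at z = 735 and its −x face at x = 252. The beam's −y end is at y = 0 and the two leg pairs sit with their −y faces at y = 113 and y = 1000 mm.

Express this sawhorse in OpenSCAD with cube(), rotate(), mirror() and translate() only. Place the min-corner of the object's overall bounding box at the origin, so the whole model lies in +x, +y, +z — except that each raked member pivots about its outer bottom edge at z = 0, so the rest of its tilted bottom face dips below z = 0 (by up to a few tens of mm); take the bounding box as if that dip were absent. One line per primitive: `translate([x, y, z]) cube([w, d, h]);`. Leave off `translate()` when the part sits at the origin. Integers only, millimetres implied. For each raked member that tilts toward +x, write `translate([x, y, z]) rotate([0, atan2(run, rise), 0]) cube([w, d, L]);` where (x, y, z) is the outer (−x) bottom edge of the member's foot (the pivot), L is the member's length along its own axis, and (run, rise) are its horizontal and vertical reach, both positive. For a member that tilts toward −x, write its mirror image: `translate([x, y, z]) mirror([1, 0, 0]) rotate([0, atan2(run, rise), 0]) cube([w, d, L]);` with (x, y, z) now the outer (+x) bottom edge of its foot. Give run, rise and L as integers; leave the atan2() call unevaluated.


translate([252, 0, 735]) cube([99, 1168, 55]);
translate([0, 113, 0]) rotate([0, atan2(252, 735), 0]) cube([41, 55, 777]);
translate([603, 113, 0]) mirror([1, 0, 0]) rotate([0, atan2(252, 735), 0]) cube([41, 55, 777]);
translate([0, 1000, 0]) rotate([0, atan2(252, 735), 0]) cube([41, 55, 777]);
translate([603, 1000, 0]) mirror([1, 0, 0]) rotate([0, atan2(252, 735), 0]) cube([41, 55, 777]);


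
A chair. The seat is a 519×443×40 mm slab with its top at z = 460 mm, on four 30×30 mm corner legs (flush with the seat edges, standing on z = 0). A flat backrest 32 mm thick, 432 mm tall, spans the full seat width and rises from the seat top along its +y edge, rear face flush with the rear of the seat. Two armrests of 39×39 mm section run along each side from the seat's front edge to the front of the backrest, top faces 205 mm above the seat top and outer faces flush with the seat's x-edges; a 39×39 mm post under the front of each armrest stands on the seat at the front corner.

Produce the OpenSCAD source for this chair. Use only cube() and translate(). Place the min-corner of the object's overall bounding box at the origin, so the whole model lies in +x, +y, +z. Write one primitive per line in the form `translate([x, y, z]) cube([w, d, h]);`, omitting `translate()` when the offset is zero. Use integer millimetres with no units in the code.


translate([0, 0, 420]) cube([519, 443, 40]);
cube([30, 30, 420]);
translate([489, 0, 0]) cube([30, 30, 420]);
translate([0, 413, 0]) cube([30, 30, 420]);
translate([489, 413, 0]) cube([30, 30, 420]);
translate([0, 411, 460]) cube([519, 32, 432]);
translate([0, 0, 626]) cube([39, 411, 39]);
translate([480, 0, 626]) cube([39, 411, 39]);
translate([0, 0, 460]) cube([39, 39, 166]);
translate([480, 0, 460]) cube([39, 39, 166]);


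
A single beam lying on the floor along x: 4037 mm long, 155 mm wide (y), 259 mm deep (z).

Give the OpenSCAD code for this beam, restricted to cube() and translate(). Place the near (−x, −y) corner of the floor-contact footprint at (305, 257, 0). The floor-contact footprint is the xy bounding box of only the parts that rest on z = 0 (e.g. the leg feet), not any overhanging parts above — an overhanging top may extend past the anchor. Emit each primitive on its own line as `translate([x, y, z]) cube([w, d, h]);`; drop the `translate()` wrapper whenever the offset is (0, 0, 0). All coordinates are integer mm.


translate([305, 257, 0]) cube([4037, 155, 259]);


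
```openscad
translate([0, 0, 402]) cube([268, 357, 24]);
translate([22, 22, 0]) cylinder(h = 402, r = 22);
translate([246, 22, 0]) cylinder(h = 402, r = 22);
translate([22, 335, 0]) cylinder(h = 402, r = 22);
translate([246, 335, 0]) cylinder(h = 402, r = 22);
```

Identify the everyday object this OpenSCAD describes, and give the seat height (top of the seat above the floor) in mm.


A stool. The seat height is 426 mm.

A 268×357×24 slab at z = 402 on four corner cylinders — a stool. The seat top is 402 + 24 = 426 mm.


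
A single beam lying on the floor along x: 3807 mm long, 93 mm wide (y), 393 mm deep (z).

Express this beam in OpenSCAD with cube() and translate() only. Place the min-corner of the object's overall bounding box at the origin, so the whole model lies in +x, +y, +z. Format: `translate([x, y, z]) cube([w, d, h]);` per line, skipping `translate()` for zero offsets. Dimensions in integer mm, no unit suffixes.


cube([3807, 93, 393]);


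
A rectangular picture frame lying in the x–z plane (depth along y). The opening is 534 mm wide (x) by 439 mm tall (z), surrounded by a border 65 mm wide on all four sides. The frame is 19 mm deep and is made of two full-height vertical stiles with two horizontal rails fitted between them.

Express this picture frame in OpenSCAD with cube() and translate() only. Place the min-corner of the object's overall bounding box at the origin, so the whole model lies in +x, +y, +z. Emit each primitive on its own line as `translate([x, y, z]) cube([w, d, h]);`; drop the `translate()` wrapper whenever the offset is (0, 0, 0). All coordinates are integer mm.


cube([65, 19, 569]);
translate([599, 0, 0]) cube([65, 19, 569]);
translate([65, 0, 0]) cube([534, 19, 65]);
translate([65, 0, 504]) cube([534, 19, 65]);


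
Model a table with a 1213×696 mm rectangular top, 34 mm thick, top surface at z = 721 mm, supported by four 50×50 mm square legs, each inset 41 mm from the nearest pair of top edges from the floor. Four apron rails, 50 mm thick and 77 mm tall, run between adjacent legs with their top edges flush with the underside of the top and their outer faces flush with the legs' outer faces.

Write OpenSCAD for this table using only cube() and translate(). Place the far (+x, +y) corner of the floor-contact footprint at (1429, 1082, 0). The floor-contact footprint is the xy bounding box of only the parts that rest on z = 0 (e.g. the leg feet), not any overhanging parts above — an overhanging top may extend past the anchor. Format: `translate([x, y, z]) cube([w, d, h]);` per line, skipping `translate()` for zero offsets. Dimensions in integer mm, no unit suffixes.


translate([257, 427, 687]) cube([1213, 696, 34]);
translate([298, 468, 0]) cube([50, 50, 687]);
translate([1379, 468, 0]) cube([50, 50, 687]);
translate([298, 1032, 0]) cube([50, 50, 687]);
translate([1379, 1032, 0]) cube([50, 50, 687]);
translate([348, 468, 610]) cube([1031, 50, 77]);
translate([348, 1032, 610]) cube([1031, 50, 77]);
translate([298, 518, 610]) cube([50, 514, 77]);
translate([1379, 518, 610]) cube([50, 514, 77]);


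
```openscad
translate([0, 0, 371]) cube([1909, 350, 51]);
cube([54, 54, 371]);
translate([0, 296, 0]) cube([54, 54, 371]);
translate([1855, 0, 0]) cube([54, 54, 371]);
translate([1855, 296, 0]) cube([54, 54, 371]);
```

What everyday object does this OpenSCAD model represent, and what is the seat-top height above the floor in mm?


A bench. The seat-top height is 422 mm.

A long slab on four corner posts — a bench. The slab sits at z = 371 with thickness 51, so the top is 371 + 51 = 422 mm.


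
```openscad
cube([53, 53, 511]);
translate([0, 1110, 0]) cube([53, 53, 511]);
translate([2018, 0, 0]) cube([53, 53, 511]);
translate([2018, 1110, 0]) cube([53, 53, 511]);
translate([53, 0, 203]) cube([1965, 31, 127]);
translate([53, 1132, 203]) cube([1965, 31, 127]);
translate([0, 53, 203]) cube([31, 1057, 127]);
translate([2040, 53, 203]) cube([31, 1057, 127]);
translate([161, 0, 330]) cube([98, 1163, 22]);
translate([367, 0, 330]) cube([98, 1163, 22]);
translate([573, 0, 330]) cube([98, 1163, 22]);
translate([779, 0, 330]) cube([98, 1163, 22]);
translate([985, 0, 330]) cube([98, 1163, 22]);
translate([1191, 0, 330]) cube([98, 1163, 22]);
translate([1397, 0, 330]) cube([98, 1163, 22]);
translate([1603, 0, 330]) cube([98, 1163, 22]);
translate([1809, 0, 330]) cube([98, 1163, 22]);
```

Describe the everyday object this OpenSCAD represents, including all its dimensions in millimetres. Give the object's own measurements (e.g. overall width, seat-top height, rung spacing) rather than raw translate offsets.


A bed frame 2071 mm long (x) by 1163 mm wide (y). Four 53×53 mm corner posts, 511 mm tall, at the corners of the footprint. Four rails of 31 mm thickness and 127 mm height run between adjacent posts with their undersides at z = 203 mm, their outer faces flush with the outside of the frame (the two x-running rails run between the posts' inner faces; the two y-running rails run between the posts' inner faces). 9 slats, each 98 mm wide (x) and 22 mm thick, lie across the top of the two x-running rails, running the full 1163 mm width of the frame in y; along x they sit between the end posts with a 108 mm gap after the −x posts and between neighbouring slats, leaving 111 mm before the +x posts.


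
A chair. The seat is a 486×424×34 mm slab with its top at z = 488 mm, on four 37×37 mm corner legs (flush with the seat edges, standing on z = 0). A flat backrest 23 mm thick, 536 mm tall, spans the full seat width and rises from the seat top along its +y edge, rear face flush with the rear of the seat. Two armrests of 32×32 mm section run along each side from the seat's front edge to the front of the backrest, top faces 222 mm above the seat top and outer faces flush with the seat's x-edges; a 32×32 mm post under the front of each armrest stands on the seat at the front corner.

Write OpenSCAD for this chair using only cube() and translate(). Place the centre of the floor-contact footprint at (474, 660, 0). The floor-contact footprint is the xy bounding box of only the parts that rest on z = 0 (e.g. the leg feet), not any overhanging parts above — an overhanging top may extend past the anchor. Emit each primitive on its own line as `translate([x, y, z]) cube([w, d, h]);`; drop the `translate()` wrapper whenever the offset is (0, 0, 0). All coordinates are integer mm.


translate([231, 448, 454]) cube([486, 424, 34]);
translate([231, 448, 0]) cube([37, 37, 454]);
translate([680, 448, 0]) cube([37, 37, 454]);
translate([231, 835, 0]) cube([37, 37, 454]);
translate([680, 835, 0]) cube([37, 37, 454]);
translate([231, 849, 488]) cube([486, 23, 536]);
translate([231, 448, 678]) cube([32, 401, 32]);
translate([685, 448, 678]) cube([32, 401, 32]);
translate([231, 448, 488]) cube([32, 32, 190]);
translate([685, 448, 488]) cube([32, 32, 190]);


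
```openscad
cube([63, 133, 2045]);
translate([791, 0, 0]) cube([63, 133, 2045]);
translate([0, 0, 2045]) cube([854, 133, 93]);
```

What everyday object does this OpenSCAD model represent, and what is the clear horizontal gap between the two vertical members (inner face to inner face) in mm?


A door frame. The clear opening width is 728 mm.

Two 2045 mm tall posts with a header on top — a door frame. The left jamb is 63 mm wide at x = 0; the right jamb starts at x = 791. The clear opening is 791 − 63 = 728 mm.


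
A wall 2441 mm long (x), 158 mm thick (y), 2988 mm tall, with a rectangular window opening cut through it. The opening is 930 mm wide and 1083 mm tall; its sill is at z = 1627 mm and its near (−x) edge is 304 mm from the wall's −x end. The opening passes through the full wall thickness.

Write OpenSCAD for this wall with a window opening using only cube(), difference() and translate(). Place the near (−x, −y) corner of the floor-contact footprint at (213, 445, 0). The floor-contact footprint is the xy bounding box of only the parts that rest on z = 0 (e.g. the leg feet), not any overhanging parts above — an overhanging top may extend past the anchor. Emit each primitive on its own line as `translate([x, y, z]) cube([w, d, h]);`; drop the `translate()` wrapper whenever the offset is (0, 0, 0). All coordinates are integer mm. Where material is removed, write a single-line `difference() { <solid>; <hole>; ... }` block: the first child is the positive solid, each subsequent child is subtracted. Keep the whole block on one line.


difference() { translate([213, 445, 0]) cube([2441, 158, 2988]); translate([517, 445, 1627]) cube([930, 158, 1083]); }


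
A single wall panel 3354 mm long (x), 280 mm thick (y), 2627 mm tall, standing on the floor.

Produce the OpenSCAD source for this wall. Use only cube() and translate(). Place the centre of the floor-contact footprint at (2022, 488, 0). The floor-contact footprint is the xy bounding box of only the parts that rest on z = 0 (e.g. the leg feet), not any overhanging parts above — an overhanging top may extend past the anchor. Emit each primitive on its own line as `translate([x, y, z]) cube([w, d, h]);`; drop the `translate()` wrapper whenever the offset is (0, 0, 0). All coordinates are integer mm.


translate([345, 348, 0]) cube([3354, 280, 2627]);


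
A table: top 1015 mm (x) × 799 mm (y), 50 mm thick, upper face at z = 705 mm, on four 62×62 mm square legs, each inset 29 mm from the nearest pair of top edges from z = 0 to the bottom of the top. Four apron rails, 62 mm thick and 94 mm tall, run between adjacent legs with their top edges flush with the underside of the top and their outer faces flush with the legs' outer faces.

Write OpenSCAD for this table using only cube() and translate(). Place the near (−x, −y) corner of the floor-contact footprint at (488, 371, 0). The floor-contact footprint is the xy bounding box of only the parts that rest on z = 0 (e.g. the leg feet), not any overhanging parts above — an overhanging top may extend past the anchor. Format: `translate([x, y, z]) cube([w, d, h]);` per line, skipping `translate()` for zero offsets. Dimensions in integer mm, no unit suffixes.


translate([459, 342, 655]) cube([1015, 799, 50]);
translate([488, 371, 0]) cube([62, 62, 655]);
translate([1383, 371, 0]) cube([62, 62, 655]);
translate([488, 1050, 0]) cube([62, 62, 655]);
translate([1383, 1050, 0]) cube([62, 62, 655]);
translate([550, 371, 561]) cube([833, 62, 94]);
translate([550, 1050, 561]) cube([833, 62, 94]);
translate([488, 433, 561]) cube([62, 617, 94]);
translate([1383, 433, 561]) cube([62, 617, 94]);


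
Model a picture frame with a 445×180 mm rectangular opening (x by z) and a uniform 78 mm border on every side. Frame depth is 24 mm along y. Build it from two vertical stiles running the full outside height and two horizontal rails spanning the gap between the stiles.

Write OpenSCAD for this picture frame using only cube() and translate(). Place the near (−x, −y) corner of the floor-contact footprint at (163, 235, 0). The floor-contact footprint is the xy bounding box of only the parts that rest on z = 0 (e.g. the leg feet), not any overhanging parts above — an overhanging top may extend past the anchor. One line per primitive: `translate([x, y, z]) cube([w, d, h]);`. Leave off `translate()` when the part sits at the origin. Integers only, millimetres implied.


translate([163, 235, 0]) cube([78, 24, 336]);
translate([686, 235, 0]) cube([78, 24, 336]);
translate([241, 235, 0]) cube([445, 24, 78]);
translate([241, 235, 258]) cube([445, 24, 78]);


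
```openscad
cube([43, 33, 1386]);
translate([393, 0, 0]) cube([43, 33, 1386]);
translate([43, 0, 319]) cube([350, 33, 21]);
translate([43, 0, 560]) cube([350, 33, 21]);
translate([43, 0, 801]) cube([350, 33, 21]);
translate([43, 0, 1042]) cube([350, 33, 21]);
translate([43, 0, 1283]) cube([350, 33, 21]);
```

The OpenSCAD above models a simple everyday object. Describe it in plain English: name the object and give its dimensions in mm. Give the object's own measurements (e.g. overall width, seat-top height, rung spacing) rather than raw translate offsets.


A straight ladder. Two 43×33 mm vertical rails, 1386 mm tall, stand 436 mm apart (outside-to-outside) with their front faces coplanar on the −y side. 5 rungs, each 33 mm deep and 21 mm tall, span between the inner faces of the rails, front faces flush with the rails. The lowest rung's underside is at z = 319 mm and rungs are spaced 241 mm apart (underside to underside).


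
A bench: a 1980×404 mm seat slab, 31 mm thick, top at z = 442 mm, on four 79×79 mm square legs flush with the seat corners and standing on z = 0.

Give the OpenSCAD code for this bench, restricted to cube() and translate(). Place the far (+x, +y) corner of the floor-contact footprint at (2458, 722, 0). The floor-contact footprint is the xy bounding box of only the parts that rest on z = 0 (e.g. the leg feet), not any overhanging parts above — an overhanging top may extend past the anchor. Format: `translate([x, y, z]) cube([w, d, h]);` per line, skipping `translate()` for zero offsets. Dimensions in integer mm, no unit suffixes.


// leg_h = 442 − 31 = 411
translate([478, 318, 411]) cube([1980, 404, 31]);
translate([478, 318, 0]) cube([79, 79, 411]);
translate([478, 643, 0]) cube([79, 79, 411]);
translate([2379, 318, 0]) cube([79, 79, 411]);
translate([2379, 643, 0]) cube([79, 79, 411]);


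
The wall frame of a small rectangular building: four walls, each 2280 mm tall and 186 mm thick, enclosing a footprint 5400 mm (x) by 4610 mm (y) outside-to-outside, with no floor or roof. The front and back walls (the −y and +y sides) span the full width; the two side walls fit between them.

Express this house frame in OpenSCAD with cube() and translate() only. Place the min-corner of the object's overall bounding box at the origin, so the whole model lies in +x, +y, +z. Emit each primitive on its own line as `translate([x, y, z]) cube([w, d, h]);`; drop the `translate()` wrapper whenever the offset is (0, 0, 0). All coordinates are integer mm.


cube([5400, 186, 2280]);
translate([0, 4424, 0]) cube([5400, 186, 2280]);
translate([0, 186, 0]) cube([186, 4238, 2280]);
translate([5214, 186, 0]) cube([186, 4238, 2280]);


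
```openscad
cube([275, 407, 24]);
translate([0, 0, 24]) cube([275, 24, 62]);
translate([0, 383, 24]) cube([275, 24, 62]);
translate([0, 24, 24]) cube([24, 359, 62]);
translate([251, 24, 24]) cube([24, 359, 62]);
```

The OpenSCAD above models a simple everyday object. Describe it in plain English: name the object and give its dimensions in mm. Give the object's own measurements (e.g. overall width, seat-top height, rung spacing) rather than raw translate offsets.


An open-topped rectangular box: outside dimensions 275×407×86 mm, with a uniform wall and base thickness of 24 mm. The base is a full 275×407 slab on the floor; four walls sit on top of the base. The front and back walls (the −y and +y sides) span the full width; the two side walls fit between them.


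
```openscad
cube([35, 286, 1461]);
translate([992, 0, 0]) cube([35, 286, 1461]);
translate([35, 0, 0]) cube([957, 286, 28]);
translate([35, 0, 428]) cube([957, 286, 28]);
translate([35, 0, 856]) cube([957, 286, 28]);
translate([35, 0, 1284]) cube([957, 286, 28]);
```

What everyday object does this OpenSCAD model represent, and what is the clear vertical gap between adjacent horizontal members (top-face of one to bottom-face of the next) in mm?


A bookshelf. The clear shelf gap is 400 mm.

Two tall side panels with 4 horizontal boards between them — a bookshelf. The first two shelf undersides are at z = 0 and z = 428; with shelf thickness 28, the clear gap is 428 − 0 − 28 = 400 mm.


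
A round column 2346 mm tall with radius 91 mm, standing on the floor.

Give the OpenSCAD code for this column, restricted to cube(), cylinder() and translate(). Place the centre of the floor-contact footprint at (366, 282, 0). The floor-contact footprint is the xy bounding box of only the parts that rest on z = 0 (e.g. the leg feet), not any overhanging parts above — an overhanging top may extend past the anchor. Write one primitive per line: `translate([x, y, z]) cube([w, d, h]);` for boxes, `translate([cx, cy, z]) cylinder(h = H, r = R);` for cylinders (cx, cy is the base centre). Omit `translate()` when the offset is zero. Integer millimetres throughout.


translate([366, 282, 0]) cylinder(h = 2346, r = 91);


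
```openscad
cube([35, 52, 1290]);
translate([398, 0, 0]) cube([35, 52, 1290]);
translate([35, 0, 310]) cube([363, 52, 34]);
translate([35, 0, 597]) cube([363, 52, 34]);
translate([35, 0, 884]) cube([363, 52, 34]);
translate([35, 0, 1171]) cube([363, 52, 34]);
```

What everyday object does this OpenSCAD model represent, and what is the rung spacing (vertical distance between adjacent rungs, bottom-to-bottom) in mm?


A ladder. The rung spacing is 287 mm.

Two tall 35×52 posts with 4 short bars between them — a ladder. Adjacent rungs sit at z = 310 and z = 597, so the spacing is 597 − 310 = 287 mm.


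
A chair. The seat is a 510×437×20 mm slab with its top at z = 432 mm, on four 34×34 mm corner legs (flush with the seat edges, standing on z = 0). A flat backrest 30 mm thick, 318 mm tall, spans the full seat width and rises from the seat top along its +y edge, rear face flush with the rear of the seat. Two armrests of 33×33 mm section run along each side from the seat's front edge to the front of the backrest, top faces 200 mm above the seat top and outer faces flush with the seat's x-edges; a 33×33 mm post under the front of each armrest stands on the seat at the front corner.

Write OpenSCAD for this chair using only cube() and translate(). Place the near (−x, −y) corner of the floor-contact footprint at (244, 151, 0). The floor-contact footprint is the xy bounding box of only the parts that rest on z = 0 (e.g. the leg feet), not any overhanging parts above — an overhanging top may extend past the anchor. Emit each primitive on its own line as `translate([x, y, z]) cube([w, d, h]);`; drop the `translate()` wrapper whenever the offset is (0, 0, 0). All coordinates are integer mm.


translate([244, 151, 412]) cube([510, 437, 20]);
translate([244, 151, 0]) cube([34, 34, 412]);
translate([720, 151, 0]) cube([34, 34, 412]);
translate([244, 554, 0]) cube([34, 34, 412]);
translate([720, 554, 0]) cube([34, 34, 412]);
translate([244, 558, 432]) cube([510, 30, 318]);
translate([244, 151, 599]) cube([33, 407, 33]);
translate([721, 151, 599]) cube([33, 407, 33]);
translate([244, 151, 432]) cube([33, 33, 167]);
translate([721, 151, 432]) cube([33, 33, 167]);


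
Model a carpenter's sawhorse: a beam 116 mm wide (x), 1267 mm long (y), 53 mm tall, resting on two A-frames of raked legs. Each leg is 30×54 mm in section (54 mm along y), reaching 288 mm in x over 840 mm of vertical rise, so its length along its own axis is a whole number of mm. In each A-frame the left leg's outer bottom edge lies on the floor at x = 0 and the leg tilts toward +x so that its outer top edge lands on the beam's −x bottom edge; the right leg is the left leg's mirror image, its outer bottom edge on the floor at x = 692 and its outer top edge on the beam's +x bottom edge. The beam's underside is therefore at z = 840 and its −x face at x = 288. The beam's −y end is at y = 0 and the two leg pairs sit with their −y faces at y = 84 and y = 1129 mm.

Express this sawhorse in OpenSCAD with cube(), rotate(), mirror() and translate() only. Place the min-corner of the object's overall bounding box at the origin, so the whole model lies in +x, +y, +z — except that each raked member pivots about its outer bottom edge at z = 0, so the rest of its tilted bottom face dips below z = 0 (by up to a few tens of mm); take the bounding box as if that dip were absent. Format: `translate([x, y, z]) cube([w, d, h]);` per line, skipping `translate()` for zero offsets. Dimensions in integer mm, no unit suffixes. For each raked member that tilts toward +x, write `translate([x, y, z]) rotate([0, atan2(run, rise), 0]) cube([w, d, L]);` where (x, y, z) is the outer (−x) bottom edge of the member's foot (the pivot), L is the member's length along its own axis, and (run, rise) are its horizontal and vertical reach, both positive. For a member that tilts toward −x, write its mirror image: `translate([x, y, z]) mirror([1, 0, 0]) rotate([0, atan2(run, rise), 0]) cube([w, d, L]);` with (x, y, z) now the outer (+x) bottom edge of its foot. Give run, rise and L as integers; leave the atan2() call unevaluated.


translate([288, 0, 840]) cube([116, 1267, 53]);
translate([0, 84, 0]) rotate([0, atan2(288, 840), 0]) cube([30, 54, 888]);
translate([692, 84, 0]) mirror([1, 0, 0]) rotate([0, atan2(288, 840), 0]) cube([30, 54, 888]);
translate([0, 1129, 0]) rotate([0, atan2(288, 840), 0]) cube([30, 54, 888]);
translate([692, 1129, 0]) mirror([1, 0, 0]) rotate([0, atan2(288, 840), 0]) cube([30, 54, 888]);


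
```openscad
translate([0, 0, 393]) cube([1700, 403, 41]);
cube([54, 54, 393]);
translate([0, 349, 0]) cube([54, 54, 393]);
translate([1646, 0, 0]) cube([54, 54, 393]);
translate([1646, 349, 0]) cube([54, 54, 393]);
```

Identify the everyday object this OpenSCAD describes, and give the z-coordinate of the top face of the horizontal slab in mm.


A bench. The seat-top height is 434 mm.

A long slab on four corner posts — a bench. The slab sits at z = 393 with thickness 41, so the top is 393 + 41 = 434 mm.


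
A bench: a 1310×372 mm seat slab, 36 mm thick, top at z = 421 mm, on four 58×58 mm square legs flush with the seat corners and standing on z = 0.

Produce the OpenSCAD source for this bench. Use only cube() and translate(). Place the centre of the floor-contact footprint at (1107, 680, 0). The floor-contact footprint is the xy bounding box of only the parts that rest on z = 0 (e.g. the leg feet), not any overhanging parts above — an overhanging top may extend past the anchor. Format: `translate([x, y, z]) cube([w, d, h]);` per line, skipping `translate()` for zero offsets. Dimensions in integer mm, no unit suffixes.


translate([452, 494, 385]) cube([1310, 372, 36]);
translate([452, 494, 0]) cube([58, 58, 385]);
translate([452, 808, 0]) cube([58, 58, 385]);
translate([1704, 494, 0]) cube([58, 58, 385]);
translate([1704, 808, 0]) cube([58, 58, 385]);


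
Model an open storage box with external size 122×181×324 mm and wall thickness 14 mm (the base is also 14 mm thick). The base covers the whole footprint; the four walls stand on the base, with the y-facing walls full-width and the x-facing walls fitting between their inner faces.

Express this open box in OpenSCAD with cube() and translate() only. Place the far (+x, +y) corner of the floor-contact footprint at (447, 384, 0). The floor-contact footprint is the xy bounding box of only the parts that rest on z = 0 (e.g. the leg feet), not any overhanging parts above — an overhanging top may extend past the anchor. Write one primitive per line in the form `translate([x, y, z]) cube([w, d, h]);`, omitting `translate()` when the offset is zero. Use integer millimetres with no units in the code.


translate([325, 203, 0]) cube([122, 181, 14]);
translate([325, 203, 14]) cube([122, 14, 310]);
translate([325, 370, 14]) cube([122, 14, 310]);
translate([325, 217, 14]) cube([14, 153, 310]);
translate([433, 217, 14]) cube([14, 153, 310]);


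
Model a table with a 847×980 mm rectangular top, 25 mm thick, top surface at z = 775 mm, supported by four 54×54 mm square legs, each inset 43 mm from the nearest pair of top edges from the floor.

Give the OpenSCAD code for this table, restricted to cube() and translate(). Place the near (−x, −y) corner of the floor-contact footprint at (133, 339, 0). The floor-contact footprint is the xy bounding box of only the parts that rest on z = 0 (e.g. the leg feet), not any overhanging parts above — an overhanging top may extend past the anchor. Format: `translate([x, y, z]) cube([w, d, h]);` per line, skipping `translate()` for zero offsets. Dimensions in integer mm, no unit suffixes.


translate([90, 296, 750]) cube([847, 980, 25]);
translate([133, 339, 0]) cube([54, 54, 750]);
translate([840, 339, 0]) cube([54, 54, 750]);
translate([133, 1179, 0]) cube([54, 54, 750]);
translate([840, 1179, 0]) cube([54, 54, 750]);


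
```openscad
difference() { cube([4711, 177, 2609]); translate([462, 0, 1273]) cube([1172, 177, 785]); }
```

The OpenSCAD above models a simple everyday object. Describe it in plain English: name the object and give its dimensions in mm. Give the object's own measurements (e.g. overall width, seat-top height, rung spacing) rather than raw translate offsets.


A wall 4711 mm long (x), 177 mm thick (y), 2609 mm tall, with a rectangular window opening cut through it. The opening is 1172 mm wide and 785 mm tall; its sill is at z = 1273 mm and its near (−x) edge is 462 mm from the wall's −x end. The opening passes through the full wall thickness.


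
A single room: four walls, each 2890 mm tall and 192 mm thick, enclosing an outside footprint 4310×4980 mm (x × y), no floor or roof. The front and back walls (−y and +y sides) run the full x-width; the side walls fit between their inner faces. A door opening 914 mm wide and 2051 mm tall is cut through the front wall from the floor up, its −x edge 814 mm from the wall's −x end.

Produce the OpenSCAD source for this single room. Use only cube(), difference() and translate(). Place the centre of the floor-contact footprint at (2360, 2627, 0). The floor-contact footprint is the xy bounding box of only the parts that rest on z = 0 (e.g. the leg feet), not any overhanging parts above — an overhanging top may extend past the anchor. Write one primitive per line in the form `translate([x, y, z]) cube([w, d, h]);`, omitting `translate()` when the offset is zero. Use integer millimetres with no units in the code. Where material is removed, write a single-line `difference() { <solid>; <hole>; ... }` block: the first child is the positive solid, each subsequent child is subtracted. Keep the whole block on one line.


difference() { translate([205, 137, 0]) cube([4310, 192, 2890]); translate([1019, 137, 0]) cube([914, 192, 2051]); }
translate([205, 4925, 0]) cube([4310, 192, 2890]);
translate([205, 329, 0]) cube([192, 4596, 2890]);
translate([4323, 329, 0]) cube([192, 4596, 2890]);


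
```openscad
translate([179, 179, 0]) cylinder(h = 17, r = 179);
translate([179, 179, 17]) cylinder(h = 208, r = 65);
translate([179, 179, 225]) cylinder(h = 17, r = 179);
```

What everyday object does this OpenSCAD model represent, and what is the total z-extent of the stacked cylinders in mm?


A spool. The overall height is 242 mm.

Three coaxial cylinders, large–small–large — a spool. Two 17 mm flanges and a 208 mm core give 17 + 208 + 17 = 242 mm.


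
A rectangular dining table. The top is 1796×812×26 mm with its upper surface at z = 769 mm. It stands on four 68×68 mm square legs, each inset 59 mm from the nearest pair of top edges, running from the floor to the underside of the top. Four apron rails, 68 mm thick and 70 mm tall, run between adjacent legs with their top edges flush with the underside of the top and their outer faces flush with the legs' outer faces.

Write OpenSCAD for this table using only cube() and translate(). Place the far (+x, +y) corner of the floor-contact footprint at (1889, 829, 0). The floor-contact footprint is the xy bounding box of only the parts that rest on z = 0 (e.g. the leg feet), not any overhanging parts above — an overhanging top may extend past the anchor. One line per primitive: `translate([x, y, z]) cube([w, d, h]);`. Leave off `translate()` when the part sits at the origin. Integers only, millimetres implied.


translate([152, 76, 743]) cube([1796, 812, 26]);
translate([211, 135, 0]) cube([68, 68, 743]);
translate([1821, 135, 0]) cube([68, 68, 743]);
translate([211, 761, 0]) cube([68, 68, 743]);
translate([1821, 761, 0]) cube([68, 68, 743]);
translate([279, 135, 673]) cube([1542, 68, 70]);
translate([279, 761, 673]) cube([1542, 68, 70]);
translate([211, 203, 673]) cube([68, 558, 70]);
translate([1821, 203, 673]) cube([68, 558, 70]);


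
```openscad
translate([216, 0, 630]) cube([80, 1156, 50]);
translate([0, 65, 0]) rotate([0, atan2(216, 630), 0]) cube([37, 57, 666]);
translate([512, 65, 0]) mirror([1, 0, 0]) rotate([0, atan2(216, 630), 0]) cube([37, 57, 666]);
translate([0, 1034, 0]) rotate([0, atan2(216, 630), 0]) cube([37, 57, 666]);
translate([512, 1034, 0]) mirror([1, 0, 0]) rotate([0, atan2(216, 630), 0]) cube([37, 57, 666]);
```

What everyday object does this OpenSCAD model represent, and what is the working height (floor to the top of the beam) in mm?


A sawhorse. The overall height is 680 mm.

A beam across two mirrored pairs of raked legs — a sawhorse. The beam's underside is at z = 630 (matching the legs' vertical rise in atan2(216, 630)) and the beam is 50 mm tall, so its top is at 630 + 50 = 680 mm. The raked legs top out at the beam's underside, so that is the highest point.


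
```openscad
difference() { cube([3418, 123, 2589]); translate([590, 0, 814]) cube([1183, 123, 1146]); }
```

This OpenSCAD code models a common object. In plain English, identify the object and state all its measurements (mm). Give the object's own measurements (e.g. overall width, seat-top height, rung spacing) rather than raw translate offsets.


A wall 3418 mm long (x), 123 mm thick (y), 2589 mm tall, with a rectangular window opening cut through it. The opening is 1183 mm wide and 1146 mm tall; its sill is at z = 814 mm and its near (−x) edge is 590 mm from the wall's −x end. The opening passes through the full wall thickness.


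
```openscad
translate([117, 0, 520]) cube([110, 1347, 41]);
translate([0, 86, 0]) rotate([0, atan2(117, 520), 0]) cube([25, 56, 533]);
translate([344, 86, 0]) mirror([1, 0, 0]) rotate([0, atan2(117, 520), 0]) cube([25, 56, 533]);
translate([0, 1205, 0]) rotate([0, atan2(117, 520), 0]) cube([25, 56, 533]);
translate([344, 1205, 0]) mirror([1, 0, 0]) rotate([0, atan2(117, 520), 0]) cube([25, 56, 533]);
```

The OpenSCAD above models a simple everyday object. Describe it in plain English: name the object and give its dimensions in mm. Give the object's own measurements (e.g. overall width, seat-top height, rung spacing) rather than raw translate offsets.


A sawhorse. A 110×1347×41 mm beam (x, y, z) sits on two A-frame leg pairs. Each pair is two raked legs of 25×56 mm section (56 mm along y) splaying symmetrically in x. Each leg rises 520 mm vertically over 117 mm of horizontal reach and is 533 mm long along its own axis. Every leg's outer bottom edge rests on the floor and its outer top edge meets a bottom edge of the beam — the left legs (tilting toward +x) meet the beam's −x bottom edge, the right legs (their mirror images, tilting toward −x) meet its +x bottom edge — so the leg tops tuck under the beam, the beam's underside is 520 mm above the floor, and the feet are 344 mm apart outside-to-outside with the beam centred between them. The two leg pairs are set in 86 mm from either end of the beam.


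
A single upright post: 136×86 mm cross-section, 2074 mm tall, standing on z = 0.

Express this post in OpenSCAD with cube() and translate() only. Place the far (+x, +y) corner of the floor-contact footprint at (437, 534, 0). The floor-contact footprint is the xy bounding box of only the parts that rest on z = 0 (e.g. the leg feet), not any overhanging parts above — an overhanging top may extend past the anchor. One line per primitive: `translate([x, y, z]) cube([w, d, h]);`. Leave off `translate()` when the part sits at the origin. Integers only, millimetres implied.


translate([301, 448, 0]) cube([136, 86, 2074]);
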